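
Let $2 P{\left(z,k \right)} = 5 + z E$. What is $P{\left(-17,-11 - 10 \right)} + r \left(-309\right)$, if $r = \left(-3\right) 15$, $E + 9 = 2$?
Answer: $13967$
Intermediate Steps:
$E = -7$ ($E = -9 + 2 = -7$)
$P{\left(z,k \right)} = \frac{5}{2} - \frac{7 z}{2}$ ($P{\left(z,k \right)} = \frac{5 + z \left(-7\right)}{2} = \frac{5 - 7 z}{2} = \frac{5}{2} - \frac{7 z}{2}$)
$r = -45$
$P{\left(-17,-11 - 10 \right)} + r \left(-309\right) = \left(\frac{5}{2} - - \frac{119}{2}\right) - -13905 = \left(\frac{5}{2} + \frac{119}{2}\right) + 13905 = 62 + 13905 = 13967$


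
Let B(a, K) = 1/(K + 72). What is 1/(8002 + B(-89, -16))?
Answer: 56/448113 ≈ 0.00012497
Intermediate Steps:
B(a, K) = 1/(72 + K)
1/(8002 + B(-89, -16)) = 1/(8002 + 1/(72 - 16)) = 1/(8002 + 1/56) = 1/(448113/56) = 56/448113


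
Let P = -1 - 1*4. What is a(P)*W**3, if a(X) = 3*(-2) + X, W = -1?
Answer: 11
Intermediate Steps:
P = -5 (P = -1 - 4 = -5)
a(X) = -6 + X
a(P)*W**3 = (-6 - 5)*(-1)**3 = -11*(-1) = 11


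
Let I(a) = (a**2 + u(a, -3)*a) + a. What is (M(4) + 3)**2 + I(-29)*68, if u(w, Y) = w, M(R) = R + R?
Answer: 112525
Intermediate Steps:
M(R) = 2*R
I(a) = a + 2*a**2 (I(a) = (a**2 + a*a) + a = (a**2 + a**2) + a = 2*a**2 + a = a + 2*a**2)
(M(4) + 3)**2 + I(-29)*68 = (2*4 + 3)**2 - 29*(1 + 2*(-29))*68 = (8 + 3)**2 - 29*(1 - 58)*68 = 11**2 - 29*(-57)*68 = 121 + 1653*68 = 121 + 112404 = 112525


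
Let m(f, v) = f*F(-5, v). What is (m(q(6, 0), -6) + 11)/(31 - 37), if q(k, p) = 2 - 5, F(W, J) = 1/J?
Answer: -23/12 ≈ -1.9167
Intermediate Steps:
q(k, p) = -3
m(f, v) = f/v
(m(q(6, 0), -6) + 11)/(31 - 37) = (-3/(-6) + 11)/(31 - 37) = (-3*(-1/6) + 11)/(-6) = -(1/2 + 11)/6 = -1/6*23/2 = -23/12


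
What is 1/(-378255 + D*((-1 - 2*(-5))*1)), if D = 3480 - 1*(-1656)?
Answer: -1/332031 ≈ -3.0118e-6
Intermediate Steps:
D = 5136 (D = 3480 + 1656 = 5136)
1/(-378255 + D*((-1 - 2*(-5))*1)) = 1/(-378255 + 5136*((-1 - 2*(-5))*1)) = 1/(-378255 + 5136*((-1 + 10)*1)) = 1/(-378255 + 5136*(9*1)) = 1/(-378255 + 5136*9) = 1/(-378255 + 46224) = 1/(-332031) = -1/332031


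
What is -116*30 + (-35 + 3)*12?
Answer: -3864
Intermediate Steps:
-116*30 + (-35 + 3)*12 = -3480 - 32*12 = -3480 - 384 = -3864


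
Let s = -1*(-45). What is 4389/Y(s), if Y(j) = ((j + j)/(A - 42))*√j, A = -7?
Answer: -71687*√5/450 ≈ -356.22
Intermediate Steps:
s = 45
Y(j) = -2*j^(3/2)/49 (Y(j) = ((j + j)/(-7 - 42))*√j = ((2*j)/(-49))*√j = ((2*j)*(-1/49))*√j = (-2*j/49)*√j = -2*j^(3/2)/49)
4389/Y(s) = 4389/((-270*√5/49)) = 4389*(-49*√5/1350) = -71687*√5/450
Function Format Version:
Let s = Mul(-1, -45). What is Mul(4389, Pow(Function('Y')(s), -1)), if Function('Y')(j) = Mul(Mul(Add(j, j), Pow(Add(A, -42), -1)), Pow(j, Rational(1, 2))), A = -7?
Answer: Mul(Rational(-71687, 450), Pow(5, Rational(1, 2))) ≈ -356.22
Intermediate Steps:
s = 45
Function('Y')(j) = Mul(Rational(-2, 49), Pow(j, Rational(3, 2))) (Function('Y')(j) = Mul(Mul(Add(j, j), Pow(Add(-7, -42), -1)), Pow(j, Rational(1, 2))) = Mul(Mul(Mul(2, j), Pow(-49, -1)), Pow(j, Rational(1, 2))) = Mul(Mul(Mul(2, j), Rational(-1, 49)), Pow(j, Rational(1, 2))) = Mul(Mul(Rational(-2, 49), j), Pow(j, Rational(1, 2))) = Mul(Rational(-2, 49), Pow(j, Rational(3, 2))))
Mul(4389, Pow(Function('Y')(s), -1)) = Mul(4389, Pow(Mul(Rational(-2, 49), Pow(45, Rational(3, 2))), -1)) = Mul(4389, Pow(Mul(Rational(-2, 49), Mul(135, Pow(5, Rational(1, 2)))), -1)) = Mul(4389, Pow(Mul(Rational(-270, 49), Pow(5, Rational(1, 2))), -1)) = Mul(4389, Mul(Rational(-49, 1350), Pow(5, Rational(1, 2)))) = Mul(Rational(-71687, 450), Pow(5, Rational(1, 2)))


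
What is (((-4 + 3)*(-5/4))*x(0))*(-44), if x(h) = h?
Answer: 0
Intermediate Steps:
(((-4 + 3)*(-5/4))*x(0))*(-44) = (((-4 + 3)*(-5/4))*0)*(-44) = (-(-5)/4*0)*(-44) = (-1*(-5/4)*0)*(-44) = ((5/4)*0)*(-44) = 0*(-44) = 0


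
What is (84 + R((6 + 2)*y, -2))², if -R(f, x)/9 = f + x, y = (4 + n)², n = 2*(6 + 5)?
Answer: 2359044900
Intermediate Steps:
n = 22 (n = 2*11 = 22)
y = 676 (y = (4 + 22)² = 26² = 676)
R(f, x) = -9*f - 9*x (R(f, x) = -9*(f + x) = -9*f - 9*x)
(84 + R((6 + 2)*y, -2))² = (84 + (-9*(6 + 2)*676 - 9*(-2)))² = (84 + (-72*676 + 18))² = (84 + (-9*5408 + 18))² = (84 + (-48672 + 18))² = (84 - 48654)² = (-48570)² = 2359044900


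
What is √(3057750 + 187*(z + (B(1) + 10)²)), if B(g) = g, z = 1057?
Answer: 2*√819509 ≈ 1810.5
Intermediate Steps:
√(3057750 + 187*(z + (B(1) + 10)²)) = √(3057750 + 187*(1057 + (1 + 10)²)) = √(3057750 + 187*(1057 + 11²)) = √(3057750 + 187*(1057 + 121)) = √(3057750 + 187*1178) = √(3057750 + 220286) = √3278036 = 2*√819509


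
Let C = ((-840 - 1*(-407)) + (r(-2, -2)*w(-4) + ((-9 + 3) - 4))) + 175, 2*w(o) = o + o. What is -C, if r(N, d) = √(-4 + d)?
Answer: 268 + 4*I*√6 ≈ 268.0 + 9.798*I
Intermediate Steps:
w(o) = o (w(o) = (o + o)/2 = (2*o)/2 = o)
C = -268 - 4*I*√6 (C = ((-840 - 1*(-407)) + (√(-4 - 2)*(-4) + ((-9 + 3) - 4))) + 175 = ((-840 + 407) + (√(-6)*(-4) + (-6 - 4))) + 175 = (-433 + ((I*√6)*(-4) - 10)) + 175 = (-433 + (-4*I*√6 - 10)) + 175 = (-433 + (-10 - 4*I*√6)) + 175 = (-443 - 4*I*√6) + 175 = -268 - 4*I*√6 ≈ -268.0 - 9.798*I)
-C = -(-268 - 4*I*√6) = 268 + 4*I*√6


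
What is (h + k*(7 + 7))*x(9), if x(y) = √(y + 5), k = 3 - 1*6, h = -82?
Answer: -124*√14 ≈ -463.97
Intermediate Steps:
k = -3 (k = 3 - 6 = -3)
x(y) = √(5 + y)
(h + k*(7 + 7))*x(9) = (-82 - 3*(7 + 7))*√(5 + 9) = (-82 - 3*14)*√14 = (-82 - 42)*√14 = -124*√14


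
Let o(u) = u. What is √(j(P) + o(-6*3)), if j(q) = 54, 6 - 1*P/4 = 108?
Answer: 6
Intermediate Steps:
P = -408 (P = 24 - 4*108 = 24 - 432 = -408)
√(j(P) + o(-6*3)) = √(54 - 6*3) = √(54 - 18) = √36 = 6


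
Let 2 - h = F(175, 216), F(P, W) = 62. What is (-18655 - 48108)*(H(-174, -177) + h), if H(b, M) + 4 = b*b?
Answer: -2017043756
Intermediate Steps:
H(b, M) = -4 + b² (H(b, M) = -4 + b*b = -4 + b²)
h = -60 (h = 2 - 1*62 = 2 - 62 = -60)
(-18655 - 48108)*(H(-174, -177) + h) = (-18655 - 48108)*((-4 + (-174)²) - 60) = -66763*((-4 + 30276) - 60) = -66763*(30272 - 60) = -66763*30212 = -2017043756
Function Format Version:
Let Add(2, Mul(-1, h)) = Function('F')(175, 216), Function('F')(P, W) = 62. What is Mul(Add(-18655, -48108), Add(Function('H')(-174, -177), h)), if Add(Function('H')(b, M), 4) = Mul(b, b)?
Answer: -2017043756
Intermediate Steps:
Function('H')(b, M) = Add(-4, Pow(b, 2)) (Function('H')(b, M) = Add(-4, Mul(b, b)) = Add(-4, Pow(b, 2)))
h = -60 (h = Add(2, Mul(-1, 62)) = Add(2, -62) = -60)
Mul(Add(-18655, -48108), Add(Function('H')(-174, -177), h)) = Mul(Add(-18655, -48108), Add(Add(-4, Pow(-174, 2)), -60)) = Mul(-66763, Add(Add(-4, 30276), -60)) = Mul(-66763, Add(30272, -60)) = Mul(-66763, 30212) = -2017043756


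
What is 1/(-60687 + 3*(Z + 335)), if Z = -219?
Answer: -1/60339 ≈ -1.6573e-5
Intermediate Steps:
1/(-60687 + 3*(Z + 335)) = 1/(-60687 + 3*(-219 + 335)) = 1/(-60687 + 3*116) = 1/(-60687 + 348) = 1/(-60339) = -1/60339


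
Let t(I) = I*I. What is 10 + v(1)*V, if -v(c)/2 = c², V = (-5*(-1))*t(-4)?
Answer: -150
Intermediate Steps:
t(I) = I²
V = 80 (V = -5*(-1)*(-4)² = 5*16 = 80)
v(c) = -2*c²
10 + v(1)*V = 10 - 2*1²*80 = 10 - 2*1*80 = 10 - 2*80 = 10 - 160 = -150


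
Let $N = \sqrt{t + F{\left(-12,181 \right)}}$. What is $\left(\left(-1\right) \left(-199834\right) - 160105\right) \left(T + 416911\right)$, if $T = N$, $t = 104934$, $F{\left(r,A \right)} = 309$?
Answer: $16563457119 + 39729 \sqrt{105243} \approx 1.6576 \cdot 10^{10}$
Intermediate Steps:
$N = \sqrt{105243}$ ($N = \sqrt{104934 + 309} = \sqrt{105243} \approx 324.41$)
$T = \sqrt{105243} \approx 324.41$
$\left(\left(-1\right) \left(-199834\right) - 160105\right) \left(T + 416911\right) = \left(\left(-1\right) \left(-199834\right) - 160105\right) \left(\sqrt{105243} + 416911\right) = \left(199834 - 160105\right) \left(416911 + \sqrt{105243}\right) = 39729 \left(416911 + \sqrt{105243}\right) = 16563457119 + 39729 \sqrt{105243}$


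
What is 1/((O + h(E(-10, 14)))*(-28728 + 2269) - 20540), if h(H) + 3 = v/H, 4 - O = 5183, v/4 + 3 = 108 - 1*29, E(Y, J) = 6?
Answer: 3/407248226 ≈ 7.3665e-9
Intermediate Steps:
v = 304 (v = -12 + 4*(108 - 1*29) = -12 + 4*(108 - 29) = -12 + 4*79 = -12 + 316 = 304)
O = -5179 (O = 4 - 1*5183 = 4 - 5183 = -5179)
h(H) = -3 + 304/H
1/((O + h(E(-10, 14)))*(-28728 + 2269) - 20540) = 1/((-5179 + (-3 + 304/6))*(-28728 + 2269) - 20540) = 1/((-5179 + (-3 + 304*(⅙)))*(-26459) - 20540) = 1/((-5179 + (-3 + 152/3))*(-26459) - 20540) = 1/((-5179 + 143/3)*(-26459) - 20540) = 1/(-15394/3*(-26459) - 20540) = 1/(407309846/3 - 20540) = 1/(407248226/3) = 3/407248226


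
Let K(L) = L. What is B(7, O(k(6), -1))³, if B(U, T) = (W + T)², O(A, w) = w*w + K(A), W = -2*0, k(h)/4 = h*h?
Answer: 9294114390625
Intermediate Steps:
k(h) = 4*h² (k(h) = 4*(h*h) = 4*h²)
W = 0
O(A, w) = A + w² (O(A, w) = w*w + A = w² + A = A + w²)
B(U, T) = T² (B(U, T) = (0 + T)² = T²)
B(7, O(k(6), -1))³ = ((4*6² + (-1)²)²)³ = ((4*36 + 1)²)³ = ((144 + 1)²)³ = (145²)³ = 21025³ = 9294114390625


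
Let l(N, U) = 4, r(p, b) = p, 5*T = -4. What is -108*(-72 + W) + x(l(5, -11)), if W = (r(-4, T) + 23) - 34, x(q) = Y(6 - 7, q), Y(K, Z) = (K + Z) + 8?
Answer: 9407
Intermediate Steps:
T = -⅘ (T = (⅕)*(-4) = -⅘ ≈ -0.80000)
Y(K, Z) = 8 + K + Z
x(q) = 7 + q (x(q) = 8 + (6 - 7) + q = 8 - 1 + q = 7 + q)
W = -15 (W = (-4 + 23) - 34 = 19 - 34 = -15)
-108*(-72 + W) + x(l(5, -11)) = -108*(-72 - 15) + (7 + 4) = -108*(-87) + 11 = 9396 + 11 = 9407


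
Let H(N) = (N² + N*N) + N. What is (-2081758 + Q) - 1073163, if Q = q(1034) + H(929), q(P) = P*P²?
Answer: 1104079394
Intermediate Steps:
q(P) = P³
H(N) = N + 2*N² (H(N) = (N² + N²) + N = 2*N² + N = N + 2*N²)
Q = 1107234315 (Q = 1034³ + 929*(1 + 2*929) = 1105507304 + 929*(1 + 1858) = 1105507304 + 929*1859 = 1105507304 + 1727011 = 1107234315)
(-2081758 + Q) - 1073163 = (-2081758 + 1107234315) - 1073163 = 1105152557 - 1073163 = 1104079394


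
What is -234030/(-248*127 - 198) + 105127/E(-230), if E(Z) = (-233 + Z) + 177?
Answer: -11415953/31694 ≈ -360.19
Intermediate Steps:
E(Z) = -56 + Z
-234030/(-248*127 - 198) + 105127/E(-230) = -234030/(-248*127 - 198) + 105127/(-56 - 230) = -234030/(-31496 - 198) + 105127/(-286) = -234030/(-31694) + 105127*(-1/286) = -234030*(-1/31694) - 9557/26 = 117015/15847 - 9557/26 = -11415953/31694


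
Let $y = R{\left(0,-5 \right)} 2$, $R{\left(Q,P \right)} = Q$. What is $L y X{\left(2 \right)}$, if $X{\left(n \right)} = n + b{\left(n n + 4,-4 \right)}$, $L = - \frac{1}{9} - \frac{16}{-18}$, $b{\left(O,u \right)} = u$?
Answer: $0$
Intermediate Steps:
$L = \frac{7}{9}$ ($L = \left(-1\right) \frac{1}{9} - - \frac{8}{9} = - \frac{1}{9} + \frac{8}{9} = \frac{7}{9} \approx 0.77778$)
$X{\left(n \right)} = -4 + n$ ($X{\left(n \right)} = n - 4 = -4 + n$)
$y = 0$ ($y = 0 \cdot 2 = 0$)
$L y X{\left(2 \right)} = \frac{7}{9} \cdot 0 \left(-4 + 2\right) = 0 \left(-2\right) = 0$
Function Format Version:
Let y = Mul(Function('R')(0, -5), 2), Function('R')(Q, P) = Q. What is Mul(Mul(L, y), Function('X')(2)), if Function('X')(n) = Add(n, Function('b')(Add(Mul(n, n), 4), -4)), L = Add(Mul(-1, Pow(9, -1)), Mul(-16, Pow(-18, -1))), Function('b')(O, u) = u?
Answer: 0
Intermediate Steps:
L = Rational(7, 9) (L = Add(Mul(-1, Rational(1, 9)), Mul(-16, Rational(-1, 18))) = Add(Rational(-1, 9), Rational(8, 9)) = Rational(7, 9) ≈ 0.77778)
Function('X')(n) = Add(-4, n) (Function('X')(n) = Add(n, -4) = Add(-4, n))
y = 0 (y = Mul(0, 2) = 0)
Mul(Mul(L, y), Function('X')(2)) = Mul(Mul(Rational(7, 9), 0), Add(-4, 2)) = Mul(0, -2) = 0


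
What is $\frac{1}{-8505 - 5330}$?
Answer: $- \frac{1}{13835} \approx -7.228 \cdot 10^{-5}$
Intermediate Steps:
$\frac{1}{-8505 - 5330} = \frac{1}{-13835} = - \frac{1}{13835}$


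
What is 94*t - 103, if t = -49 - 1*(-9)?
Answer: -3863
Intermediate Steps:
t = -40 (t = -49 + 9 = -40)
94*t - 103 = 94*(-40) - 103 = -3760 - 103 = -3863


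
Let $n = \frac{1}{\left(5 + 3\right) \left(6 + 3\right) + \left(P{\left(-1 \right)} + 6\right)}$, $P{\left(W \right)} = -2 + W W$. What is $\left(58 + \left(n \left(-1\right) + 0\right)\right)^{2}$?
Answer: $\frac{19936225}{5929} \approx 3362.5$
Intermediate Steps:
$P{\left(W \right)} = -2 + W^{2}$
$n = \frac{1}{77}$ ($n = \frac{1}{\left(5 + 3\right) \left(6 + 3\right) + \left(\left(-2 + \left(-1\right)^{2}\right) + 6\right)} = \frac{1}{8 \cdot 9 + \left(\left(-2 + 1\right) + 6\right)} = \frac{1}{72 + \left(-1 + 6\right)} = \frac{1}{72 + 5} = \frac{1}{77} \approx 0.012987$)
$\left(58 + \left(n \left(-1\right) + 0\right)\right)^{2} = \left(58 + \left(\frac{1}{77} \left(-1\right) + 0\right)\right)^{2} = \left(58 + \left(- \frac{1}{77} + 0\right)\right)^{2} = \left(58 - \frac{1}{77}\right)^{2} = \left(\frac{4465}{77}\right)^{2} = \frac{19936225}{5929}$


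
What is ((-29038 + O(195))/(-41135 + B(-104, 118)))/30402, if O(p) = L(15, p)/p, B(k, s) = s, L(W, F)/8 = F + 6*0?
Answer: 14515/623499417 ≈ 2.3280e-5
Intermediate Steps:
L(W, F) = 8*F (L(W, F) = 8*(F + 6*0) = 8*(F + 0) = 8*F)
O(p) = 8 (O(p) = (8*p)/p = 8)
((-29038 + O(195))/(-41135 + B(-104, 118)))/30402 = ((-29038 + 8)/(-41135 + 118))/30402 = -29030/(-41017)*(1/30402) = -29030*(-1/41017)*(1/30402) = (29030/41017)*(1/30402) = 14515/623499417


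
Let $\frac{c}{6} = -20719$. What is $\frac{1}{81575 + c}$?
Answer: $- \frac{1}{42739} \approx -2.3398 \cdot 10^{-5}$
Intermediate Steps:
$c = -124314$ ($c = 6 \left(-20719\right) = -124314$)
$\frac{1}{81575 + c} = \frac{1}{81575 - 124314} = \frac{1}{-42739} = - \frac{1}{42739}$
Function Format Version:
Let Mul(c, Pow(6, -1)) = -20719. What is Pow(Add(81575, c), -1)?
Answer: Rational(-1, 42739) ≈ -2.3398e-5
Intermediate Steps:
c = -124314 (c = Mul(6, -20719) = -124314)
Pow(Add(81575, c), -1) = Pow(Add(81575, -124314), -1) = Pow(-42739, -1) = Rational(-1, 42739)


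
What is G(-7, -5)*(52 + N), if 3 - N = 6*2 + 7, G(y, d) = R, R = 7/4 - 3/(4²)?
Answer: 225/4 ≈ 56.250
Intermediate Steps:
R = 25/16 (R = 7*(¼) - 3/16 = 7/4 - 3*1/16 = 7/4 - 3/16 = 25/16 ≈ 1.5625)
G(y, d) = 25/16
N = -16 (N = 3 - (6*2 + 7) = 3 - (12 + 7) = 3 - 1*19 = 3 - 19 = -16)
G(-7, -5)*(52 + N) = 25*(52 - 16)/16 = (25/16)*36 = 225/4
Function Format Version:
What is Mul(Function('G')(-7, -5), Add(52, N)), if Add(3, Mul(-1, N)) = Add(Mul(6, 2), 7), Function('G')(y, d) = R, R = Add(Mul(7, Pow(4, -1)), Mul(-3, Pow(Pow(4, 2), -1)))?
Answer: Rational(225, 4) ≈ 56.250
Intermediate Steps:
R = Rational(25, 16) (R = Add(Mul(7, Rational(1, 4)), Mul(-3, Pow(16, -1))) = Add(Rational(7, 4), Mul(-3, Rational(1, 16))) = Add(Rational(7, 4), Rational(-3, 16)) = Rational(25, 16) ≈ 1.5625)
Function('G')(y, d) = Rational(25, 16)
N = -16 (N = Add(3, Mul(-1, Add(Mul(6, 2), 7))) = Add(3, Mul(-1, Add(12, 7))) = Add(3, Mul(-1, 19)) = Add(3, -19) = -16)
Mul(Function('G')(-7, -5), Add(52, N)) = Mul(Rational(25, 16), Add(52, -16)) = Mul(Rational(25, 16), 36) = Rational(225, 4)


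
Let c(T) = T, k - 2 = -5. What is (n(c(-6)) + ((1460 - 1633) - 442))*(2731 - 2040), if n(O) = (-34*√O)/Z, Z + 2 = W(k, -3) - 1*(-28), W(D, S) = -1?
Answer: -424965 - 23494*I*√6/25 ≈ -4.2497e+5 - 2301.9*I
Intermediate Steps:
k = -3 (k = 2 - 5 = -3)
Z = 25 (Z = -2 + (-1 - 1*(-28)) = -2 + (-1 + 28) = -2 + 27 = 25)
n(O) = -34*√O/25
(n(c(-6)) + ((1460 - 1633) - 442))*(2731 - 2040) = (-34*I*√6/25 + ((1460 - 1633) - 442))*(2731 - 2040) = (-34*I*√6/25 + (-173 - 442))*691 = (-34*I*√6/25 - 615)*691 = (-615 - 34*I*√6/25)*691 = -424965 - 23494*I*√6/25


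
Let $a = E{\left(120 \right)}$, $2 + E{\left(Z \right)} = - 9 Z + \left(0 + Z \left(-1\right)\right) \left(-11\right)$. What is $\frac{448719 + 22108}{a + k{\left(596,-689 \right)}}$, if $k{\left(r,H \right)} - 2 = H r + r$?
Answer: $- \frac{67261}{58544} \approx -1.1489$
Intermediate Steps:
$k{\left(r,H \right)} = 2 + r + H r$ ($k{\left(r,H \right)} = 2 + \left(H r + r\right) = 2 + \left(r + H r\right) = 2 + r + H r$)
$E{\left(Z \right)} = -2 + 2 Z$ ($E{\left(Z \right)} = -2 - \left(9 Z - \left(0 + Z \left(-1\right)\right) \left(-11\right)\right) = -2 - \left(9 Z - \left(0 - Z\right) \left(-11\right)\right) = -2 + \left(- 9 Z + - Z \left(-11\right)\right) = -2 + \left(- 9 Z + 11 Z\right) = -2 + 2 Z$)
$a = 238$ ($a = -2 + 2 \cdot 120 = -2 + 240 = 238$)
$\frac{448719 + 22108}{a + k{\left(596,-689 \right)}} = \frac{448719 + 22108}{238 + \left(2 + 596 - 410644\right)} = \frac{470827}{238 + \left(2 + 596 - 410644\right)} = \frac{470827}{238 - 410046} = \frac{470827}{-409808} = 470827 \left(- \frac{1}{409808}\right) = - \frac{67261}{58544}$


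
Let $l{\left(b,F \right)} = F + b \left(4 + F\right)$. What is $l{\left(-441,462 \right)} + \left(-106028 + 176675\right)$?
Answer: $-134397$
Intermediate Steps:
$l{\left(-441,462 \right)} + \left(-106028 + 176675\right) = \left(462 + 4 \left(-441\right) + 462 \left(-441\right)\right) + \left(-106028 + 176675\right) = \left(462 - 1764 - 203742\right) + 70647 = -205044 + 70647 = -134397$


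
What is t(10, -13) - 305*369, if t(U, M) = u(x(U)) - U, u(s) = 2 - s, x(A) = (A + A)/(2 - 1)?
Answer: -112573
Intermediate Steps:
x(A) = 2*A (x(A) = (2*A)/1 = (2*A)*1 = 2*A)
t(U, M) = 2 - 3*U (t(U, M) = (2 - 2*U) - U = 2 - 3*U)
t(10, -13) - 305*369 = (2 - 3*10) - 305*369 = (2 - 30) - 112545 = -28 - 112545 = -112573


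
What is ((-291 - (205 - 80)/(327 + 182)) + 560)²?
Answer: 18713145616/259081 ≈ 72229.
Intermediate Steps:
((-291 - (205 - 80)/(327 + 182)) + 560)² = ((-291 - 125/509) + 560)² = (-148244/509 + 560)² = (136796/509)² = 18713145616/259081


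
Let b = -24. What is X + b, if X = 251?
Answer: 227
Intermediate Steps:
X + b = 251 - 24 = 227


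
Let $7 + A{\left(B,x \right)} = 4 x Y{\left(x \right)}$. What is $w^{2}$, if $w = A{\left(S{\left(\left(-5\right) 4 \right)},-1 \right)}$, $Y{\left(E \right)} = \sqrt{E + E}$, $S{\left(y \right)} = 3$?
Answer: $17 + 56 i \sqrt{2} \approx 17.0 + 79.196 i$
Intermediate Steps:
$Y{\left(E \right)} = \sqrt{2} \sqrt{E}$ ($Y{\left(E \right)} = \sqrt{2 E} = \sqrt{2} \sqrt{E}$)
$A{\left(B,x \right)} = -7 + 4 \sqrt{2} x^{\frac{3}{2}}$ ($A{\left(B,x \right)} = -7 + 4 x \sqrt{2} \sqrt{x} = -7 + 4 \sqrt{2} x^{\frac{3}{2}}$)
$w = -7 - 4 i \sqrt{2}$ ($w = -7 + 4 \sqrt{2} \left(-1\right)^{\frac{3}{2}} = -7 + 4 \sqrt{2} \left(- i\right) = -7 - 4 i \sqrt{2} \approx -7.0 - 5.6569 i$)
$w^{2} = \left(-7 - 4 i \sqrt{2}\right)^{2}$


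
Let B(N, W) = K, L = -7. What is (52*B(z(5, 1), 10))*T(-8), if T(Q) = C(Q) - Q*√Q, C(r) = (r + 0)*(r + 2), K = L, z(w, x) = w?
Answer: -17472 - 5824*I*√2 ≈ -17472.0 - 8236.4*I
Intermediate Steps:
K = -7
B(N, W) = -7
C(r) = r*(2 + r)
T(Q) = -Q^(3/2) + Q*(2 + Q) (T(Q) = Q*(2 + Q) - Q*√Q = Q*(2 + Q) - Q^(3/2) = -Q^(3/2) + Q*(2 + Q))
(52*B(z(5, 1), 10))*T(-8) = (52*(-7))*(-(-8)^(3/2) - 8*(2 - 8)) = -364*(-(-16)*I*√2 - 8*(-6)) = -364*(16*I*√2 + 48) = -364*(48 + 16*I*√2) = -17472 - 5824*I*√2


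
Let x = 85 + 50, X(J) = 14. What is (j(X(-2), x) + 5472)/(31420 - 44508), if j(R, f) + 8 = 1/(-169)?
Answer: -923415/2211872 ≈ -0.41748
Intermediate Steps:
x = 135
j(R, f) = -1353/169 (j(R, f) = -8 + 1/(-169) = -8 - 1/169 = -1353/169)
(j(X(-2), x) + 5472)/(31420 - 44508) = (-1353/169 + 5472)/(31420 - 44508) = (923415/169)/(-13088) = (923415/169)*(-1/13088) = -923415/2211872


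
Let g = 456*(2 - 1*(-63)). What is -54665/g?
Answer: -841/456 ≈ -1.8443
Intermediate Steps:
g = 29640 (g = 456*(2 + 63) = 456*65 = 29640)
-54665/g = -54665/29640 = -54665*1/29640 = -841/456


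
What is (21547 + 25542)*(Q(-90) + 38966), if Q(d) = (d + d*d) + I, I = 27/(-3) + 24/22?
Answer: 24328484761/11 ≈ 2.2117e+9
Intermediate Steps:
I = -87/11 (I = 27*(-1/3) + 24*(1/22) = -9 + 12/11 = -87/11 ≈ -7.9091)
Q(d) = -87/11 + d + d**2 (Q(d) = (d + d*d) - 87/11 = (d + d**2) - 87/11 = -87/11 + d + d**2)
(21547 + 25542)*(Q(-90) + 38966) = (21547 + 25542)*((-87/11 - 90 + (-90)**2) + 38966) = 47089*((-87/11 - 90 + 8100) + 38966) = 47089*(88023/11 + 38966) = 47089*(516649/11) = 24328484761/11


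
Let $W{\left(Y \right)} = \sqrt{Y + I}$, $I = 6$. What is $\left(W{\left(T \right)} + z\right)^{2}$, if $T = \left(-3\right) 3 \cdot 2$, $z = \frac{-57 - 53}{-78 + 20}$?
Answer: $- \frac{7067}{841} + \frac{220 i \sqrt{3}}{29} \approx -8.4031 + 13.14 i$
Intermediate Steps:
$z = \frac{55}{29}$ ($z = - \frac{110}{-58} = \left(-110\right) \left(- \frac{1}{58}\right) = \frac{55}{29} \approx 1.8966$)
$T = -18$ ($T = \left(-9\right) 2 = -18$)
$W{\left(Y \right)} = \sqrt{6 + Y}$ ($W{\left(Y \right)} = \sqrt{Y + 6} = \sqrt{6 + Y}$)
$\left(W{\left(T \right)} + z\right)^{2} = \left(\sqrt{6 - 18} + \frac{55}{29}\right)^{2} = \left(\sqrt{-12} + \frac{55}{29}\right)^{2} = \left(2 i \sqrt{3} + \frac{55}{29}\right)^{2} = \left(\frac{55}{29} + 2 i \sqrt{3}\right)^{2}$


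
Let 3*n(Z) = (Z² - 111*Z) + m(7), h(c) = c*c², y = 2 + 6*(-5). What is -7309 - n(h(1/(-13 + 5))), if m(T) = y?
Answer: -1913582763/262144 ≈ -7299.7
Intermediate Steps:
y = -28 (y = 2 - 30 = -28)
m(T) = -28
h(c) = c³
n(Z) = -28/3 - 37*Z + Z²/3 (n(Z) = ((Z² - 111*Z) - 28)/3 = (-28 + Z² - 111*Z)/3 = -28/3 - 37*Z + Z²/3)
-7309 - n(h(1/(-13 + 5))) = -7309 - (-28/3 - 37/(-13 + 5)³ + ((1/(-13 + 5))³)²/3) = -7309 - (-28/3 - 37*(1/(-8))³ + ((1/(-8))³)²/3) = -7309 - (-28/3 - 37*(-⅛)³ + ((-⅛)³)²/3) = -7309 - (-28/3 - 37*(-1/512) + (-1/512)²/3) = -7309 - (-28/3 + 37/512 + (⅓)*(1/262144)) = -7309 - (-28/3 + 37/512 + 1/786432) = -7309 - 1*(-2427733/262144) = -7309 + 2427733/262144 = -1913582763/262144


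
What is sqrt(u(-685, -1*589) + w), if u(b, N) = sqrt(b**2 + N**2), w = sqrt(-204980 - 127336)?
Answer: sqrt(sqrt(816146) + 6*I*sqrt(9231)) ≈ 31.425 + 9.1721*I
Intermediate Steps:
w = 6*I*sqrt(9231) (w = sqrt(-332316) = 6*I*sqrt(9231) ≈ 576.47*I)
u(b, N) = sqrt(N**2 + b**2)
sqrt(u(-685, -1*589) + w) = sqrt(sqrt((-1*589)**2 + (-685)**2) + 6*I*sqrt(9231)) = sqrt(sqrt((-589)**2 + 469225) + 6*I*sqrt(9231)) = sqrt(sqrt(346921 + 469225) + 6*I*sqrt(9231)) = sqrt(sqrt(816146) + 6*I*sqrt(9231))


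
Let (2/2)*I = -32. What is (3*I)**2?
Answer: 9216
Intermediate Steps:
I = -32
(3*I)**2 = (3*(-32))**2 = (-96)**2 = 9216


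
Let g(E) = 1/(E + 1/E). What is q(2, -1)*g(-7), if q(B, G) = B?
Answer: -7/25 ≈ -0.28000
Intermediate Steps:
q(2, -1)*g(-7) = 2*(-7/(1 + (-7)**2)) = 2*(-7/(1 + 49)) = 2*(-7/50) = -7/25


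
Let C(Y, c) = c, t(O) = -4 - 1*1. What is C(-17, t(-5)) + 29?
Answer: 24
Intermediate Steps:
t(O) = -5 (t(O) = -4 - 1 = -5)
C(-17, t(-5)) + 29 = -5 + 29 = 24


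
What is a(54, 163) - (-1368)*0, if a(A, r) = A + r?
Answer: 217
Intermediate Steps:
a(54, 163) - (-1368)*0 = (54 + 163) - (-1368)*0 = 217 - 1*0 = 217 + 0 = 217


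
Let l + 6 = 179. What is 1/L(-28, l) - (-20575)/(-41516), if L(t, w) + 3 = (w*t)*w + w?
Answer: -8619320333/17391924236 ≈ -0.49559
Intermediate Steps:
l = 173 (l = -6 + 179 = 173)
L(t, w) = -3 + w + t*w² (L(t, w) = -3 + ((w*t)*w + w) = -3 + ((t*w)*w + w) = -3 + (t*w² + w) = -3 + (w + t*w²) = -3 + w + t*w²)
1/L(-28, l) - (-20575)/(-41516) = 1/(-3 + 173 - 28*173²) - (-20575)/(-41516) = 1/(-3 + 173 - 28*29929) - (-20575)*(-1)/41516 = 1/(-3 + 173 - 838012) - 1*20575/41516 = 1/(-837842) - 20575/41516 = -1/837842 - 20575/41516 = -8619320333/17391924236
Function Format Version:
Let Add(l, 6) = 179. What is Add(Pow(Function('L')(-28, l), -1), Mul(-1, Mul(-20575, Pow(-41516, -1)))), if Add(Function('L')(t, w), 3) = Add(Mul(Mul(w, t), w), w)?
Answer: Rational(-8619320333, 17391924236) ≈ -0.49559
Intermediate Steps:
l = 173 (l = Add(-6, 179) = 173)
Function('L')(t, w) = Add(-3, w, Mul(t, Pow(w, 2))) (Function('L')(t, w) = Add(-3, Add(Mul(Mul(w, t), w), w)) = Add(-3, Add(Mul(Mul(t, w), w), w)) = Add(-3, Add(Mul(t, Pow(w, 2)), w)) = Add(-3, Add(w, Mul(t, Pow(w, 2)))) = Add(-3, w, Mul(t, Pow(w, 2))))
Add(Pow(Function('L')(-28, l), -1), Mul(-1, Mul(-20575, Pow(-41516, -1)))) = Add(Pow(Add(-3, 173, Mul(-28, Pow(173, 2))), -1), Mul(-1, Mul(-20575, Pow(-41516, -1)))) = Add(Pow(Add(-3, 173, Mul(-28, 29929)), -1), Mul(-1, Mul(-20575, Rational(-1, 41516)))) = Add(Pow(Add(-3, 173, -838012), -1), Mul(-1, Rational(20575, 41516))) = Add(Pow(-837842, -1), Rational(-20575, 41516)) = Add(Rational(-1, 837842), Rational(-20575, 41516)) = Rational(-8619320333, 17391924236)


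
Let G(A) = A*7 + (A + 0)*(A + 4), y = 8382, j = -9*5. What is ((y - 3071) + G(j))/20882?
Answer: 6841/20882 ≈ 0.32760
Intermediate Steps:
j = -45
G(A) = 7*A + A*(4 + A)
((y - 3071) + G(j))/20882 = ((8382 - 3071) - 45*(11 - 45))/20882 = (5311 - 45*(-34))*(1/20882) = (5311 + 1530)*(1/20882) = 6841*(1/20882) = 6841/20882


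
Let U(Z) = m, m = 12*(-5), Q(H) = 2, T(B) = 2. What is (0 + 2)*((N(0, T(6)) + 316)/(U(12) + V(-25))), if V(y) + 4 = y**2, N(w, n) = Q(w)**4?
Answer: 664/561 ≈ 1.1836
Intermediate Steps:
N(w, n) = 16 (N(w, n) = 2**4 = 16)
m = -60
U(Z) = -60
V(y) = -4 + y**2
(0 + 2)*((N(0, T(6)) + 316)/(U(12) + V(-25))) = (0 + 2)*((16 + 316)/(-60 + (-4 + (-25)**2))) = 2*(332/(-60 + (-4 + 625))) = 2*(332/(-60 + 621)) = 2*(332/561) = 664/561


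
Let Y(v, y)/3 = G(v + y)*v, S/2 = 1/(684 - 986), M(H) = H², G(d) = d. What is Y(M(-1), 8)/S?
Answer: -4077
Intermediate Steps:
S = -1/151 (S = 2/(684 - 986) = 2/(-302) = 2*(-1/302) = -1/151 ≈ -0.0066225)
Y(v, y) = 3*v*(v + y) (Y(v, y) = 3*((v + y)*v) = 3*(v*(v + y)) = 3*v*(v + y))
Y(M(-1), 8)/S = (3*(-1)²*((-1)² + 8))/(-1/151) = (3*1*(1 + 8))*(-151) = (3*1*9)*(-151) = 27*(-151) = -4077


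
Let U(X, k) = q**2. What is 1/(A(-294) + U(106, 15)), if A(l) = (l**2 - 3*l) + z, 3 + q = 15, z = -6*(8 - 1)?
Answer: 1/87420 ≈ 1.1439e-5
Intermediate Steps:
z = -42 (z = -6*7 = -42)
q = 12 (q = -3 + 15 = 12)
A(l) = -42 + l**2 - 3*l (A(l) = (l**2 - 3*l) - 42 = -42 + l**2 - 3*l)
U(X, k) = 144 (U(X, k) = 12**2 = 144)
1/(A(-294) + U(106, 15)) = 1/((-42 + (-294)**2 - 3*(-294)) + 144) = 1/((-42 + 86436 + 882) + 144) = 1/(87276 + 144) = 1/87420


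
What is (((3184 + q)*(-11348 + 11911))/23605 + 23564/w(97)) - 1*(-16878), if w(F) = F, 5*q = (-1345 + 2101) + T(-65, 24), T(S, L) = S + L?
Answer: 39383222447/2289685 ≈ 17200.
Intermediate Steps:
T(S, L) = L + S
q = 143 (q = ((-1345 + 2101) + (24 - 65))/5 = (756 - 41)/5 = (⅕)*715 = 143)
(((3184 + q)*(-11348 + 11911))/23605 + 23564/w(97)) - 1*(-16878) = (((3184 + 143)*(-11348 + 11911))/23605 + 23564/97) - 1*(-16878) = ((3327*563)*(1/23605) + 23564*(1/97)) + 16878 = (1873101*(1/23605) + 23564/97) + 16878 = (1873101/23605 + 23564/97) + 16878 = 737919017/2289685 + 16878 = 39383222447/2289685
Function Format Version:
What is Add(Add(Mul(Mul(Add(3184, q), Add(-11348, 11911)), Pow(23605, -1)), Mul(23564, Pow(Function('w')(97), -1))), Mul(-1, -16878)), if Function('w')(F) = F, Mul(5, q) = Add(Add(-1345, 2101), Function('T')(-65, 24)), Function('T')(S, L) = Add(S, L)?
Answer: Rational(39383222447, 2289685) ≈ 17200.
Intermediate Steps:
Function('T')(S, L) = Add(L, S)
q = 143 (q = Mul(Rational(1, 5), Add(Add(-1345, 2101), Add(24, -65))) = Mul(Rational(1, 5), Add(756, -41)) = Mul(Rational(1, 5), 715) = 143)
Add(Add(Mul(Mul(Add(3184, q), Add(-11348, 11911)), Pow(23605, -1)), Mul(23564, Pow(Function('w')(97), -1))), Mul(-1, -16878)) = Add(Add(Mul(Mul(Add(3184, 143), Add(-11348, 11911)), Pow(23605, -1)), Mul(23564, Pow(97, -1))), Mul(-1, -16878)) = Add(Add(Mul(Mul(3327, 563), Rational(1, 23605)), Mul(23564, Rational(1, 97))), 16878) = Add(Add(Mul(1873101, Rational(1, 23605)), Rational(23564, 97)), 16878) = Add(Add(Rational(1873101, 23605), Rational(23564, 97)), 16878) = Add(Rational(737919017, 2289685), 16878) = Rational(39383222447, 2289685)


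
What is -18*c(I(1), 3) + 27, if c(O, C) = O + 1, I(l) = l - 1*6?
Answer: 99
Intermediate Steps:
I(l) = -6 + l (I(l) = l - 6 = -6 + l)
c(O, C) = 1 + O
-18*c(I(1), 3) + 27 = -18*(1 + (-6 + 1)) + 27 = -18*(1 - 5) + 27 = -18*(-4) + 27 = 72 + 27 = 99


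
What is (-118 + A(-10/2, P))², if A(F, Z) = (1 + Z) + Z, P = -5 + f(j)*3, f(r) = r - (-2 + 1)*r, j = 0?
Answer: 16129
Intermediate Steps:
f(r) = 2*r (f(r) = r - (-1)*r = r + r = 2*r)
P = -5 (P = -5 + (2*0)*3 = -5 + 0*3 = -5 + 0 = -5)
A(F, Z) = 1 + 2*Z
(-118 + A(-10/2, P))² = (-118 + (1 + 2*(-5)))² = (-118 + (1 - 10))² = (-118 - 9)² = (-127)² = 16129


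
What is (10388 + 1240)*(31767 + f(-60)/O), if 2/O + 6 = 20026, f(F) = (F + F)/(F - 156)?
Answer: 434051276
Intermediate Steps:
f(F) = 2*F/(-156 + F) (f(F) = (2*F)/(-156 + F) = 2*F/(-156 + F))
O = 1/10010 (O = 2/(-6 + 20026) = 2/20020 = 2*(1/20020) = 1/10010 ≈ 9.9900e-5)
(10388 + 1240)*(31767 + f(-60)/O) = (10388 + 1240)*(31767 + (2*(-60)/(-156 - 60))/(1/10010)) = 11628*(31767 + (2*(-60)/(-216))*10010) = 11628*(31767 + (2*(-60)*(-1/216))*10010) = 11628*(31767 + (5/9)*10010) = 11628*(31767 + 50050/9) = 11628*(335953/9) = 434051276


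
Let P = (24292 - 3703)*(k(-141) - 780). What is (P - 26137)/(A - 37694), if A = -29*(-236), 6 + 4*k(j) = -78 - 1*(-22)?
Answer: 32809373/61700 ≈ 531.76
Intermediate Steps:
k(j) = -31/2 (k(j) = -3/2 + (-78 - 1*(-22))/4 = -3/2 + (-78 + 22)/4 = -3/2 + (1/4)*(-56) = -3/2 - 14 = -31/2)
P = -32757099/2 (P = (24292 - 3703)*(-31/2 - 780) = 20589*(-1591/2) = -32757099/2 ≈ -1.6379e+7)
A = 6844
(P - 26137)/(A - 37694) = (-32757099/2 - 26137)/(6844 - 37694) = -32809373/2/(-30850) = -32809373/2*(-1/30850) = 32809373/61700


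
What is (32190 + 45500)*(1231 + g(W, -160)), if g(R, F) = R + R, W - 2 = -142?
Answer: 73883190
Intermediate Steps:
W = -140 (W = 2 - 142 = -140)
g(R, F) = 2*R
(32190 + 45500)*(1231 + g(W, -160)) = (32190 + 45500)*(1231 + 2*(-140)) = 77690*(1231 - 280) = 77690*951 = 73883190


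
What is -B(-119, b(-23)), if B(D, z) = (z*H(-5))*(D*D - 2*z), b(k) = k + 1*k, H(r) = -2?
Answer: -1311276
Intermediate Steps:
b(k) = 2*k (b(k) = k + k = 2*k)
B(D, z) = -2*z*(D² - 2*z) (B(D, z) = (z*(-2))*(D*D - 2*z) = (-2*z)*(D² - 2*z) = -2*z*(D² - 2*z))
-B(-119, b(-23)) = -2*2*(-23)*(-1*(-119)² + 2*(2*(-23))) = -2*(-46)*(-1*14161 + 2*(-46)) = -2*(-46)*(-14161 - 92) = -2*(-46)*(-14253) = -1*1311276 = -1311276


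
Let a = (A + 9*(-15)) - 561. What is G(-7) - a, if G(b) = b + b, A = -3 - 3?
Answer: 688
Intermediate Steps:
A = -6
G(b) = 2*b
a = -702 (a = (-6 + 9*(-15)) - 561 = (-6 - 135) - 561 = -141 - 561 = -702)
G(-7) - a = 2*(-7) - 1*(-702) = -14 + 702 = 688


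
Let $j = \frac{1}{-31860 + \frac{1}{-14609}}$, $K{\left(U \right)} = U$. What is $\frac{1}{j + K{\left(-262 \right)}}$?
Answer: $- \frac{465442741}{121946012751} \approx -0.0038168$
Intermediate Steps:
$j = - \frac{14609}{465442741}$ ($j = \frac{1}{-31860 - \frac{1}{14609}} = \frac{1}{- \frac{465442741}{14609}} = - \frac{14609}{465442741} \approx -3.1387 \cdot 10^{-5}$)
$\frac{1}{j + K{\left(-262 \right)}} = \frac{1}{- \frac{14609}{465442741} - 262} = \frac{1}{- \frac{121946012751}{465442741}} = - \frac{465442741}{121946012751}$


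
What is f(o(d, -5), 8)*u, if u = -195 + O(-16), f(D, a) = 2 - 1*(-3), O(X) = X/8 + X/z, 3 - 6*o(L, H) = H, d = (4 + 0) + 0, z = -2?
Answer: -945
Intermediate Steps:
d = 4 (d = 4 + 0 = 4)
o(L, H) = ½ - H/6
O(X) = -3*X/8 (O(X) = X/8 + X/(-2) = X*(⅛) + X*(-½) = X/8 - X/2 = -3*X/8)
f(D, a) = 5 (f(D, a) = 2 + 3 = 5)
u = -189 (u = -195 - 3/8*(-16) = -195 + 6 = -189)
f(o(d, -5), 8)*u = 5*(-189) = -945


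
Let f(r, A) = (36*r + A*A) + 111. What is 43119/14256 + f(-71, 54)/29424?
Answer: 492071/161832 ≈ 3.0406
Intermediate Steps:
f(r, A) = 111 + A**2 + 36*r (f(r, A) = (36*r + A**2) + 111 = (A**2 + 36*r) + 111 = 111 + A**2 + 36*r)
43119/14256 + f(-71, 54)/29424 = 43119/14256 + (111 + 54**2 + 36*(-71))/29424 = 43119*(1/14256) + (111 + 2916 - 2556)*(1/29424) = 1597/528 + 471*(1/29424) = 1597/528 + 157/9808 = 492071/161832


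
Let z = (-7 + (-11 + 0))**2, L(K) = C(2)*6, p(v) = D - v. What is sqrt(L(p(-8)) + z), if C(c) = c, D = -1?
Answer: 4*sqrt(21) ≈ 18.330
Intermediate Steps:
p(v) = -1 - v
L(K) = 12 (L(K) = 2*6 = 12)
z = 324 (z = (-7 - 11)**2 = (-18)**2 = 324)
sqrt(L(p(-8)) + z) = sqrt(12 + 324) = sqrt(336) = 4*sqrt(21)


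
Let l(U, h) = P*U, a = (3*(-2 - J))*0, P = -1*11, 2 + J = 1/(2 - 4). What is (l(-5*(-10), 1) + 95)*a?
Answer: 0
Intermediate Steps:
J = -5/2 (J = -2 + 1/(2 - 4) = -2 + 1/(-2) = -2 - 1/2 = -5/2 ≈ -2.5000)
P = -11
a = 0 (a = (3*(-2 - 1*(-5/2)))*0 = (3*(-2 + 5/2))*0 = (3*(1/2))*0 = (3/2)*0 = 0)
l(U, h) = -11*U
(l(-5*(-10), 1) + 95)*a = (-(-55)*(-10) + 95)*0 = (-11*50 + 95)*0 = (-550 + 95)*0 = -455*0 = 0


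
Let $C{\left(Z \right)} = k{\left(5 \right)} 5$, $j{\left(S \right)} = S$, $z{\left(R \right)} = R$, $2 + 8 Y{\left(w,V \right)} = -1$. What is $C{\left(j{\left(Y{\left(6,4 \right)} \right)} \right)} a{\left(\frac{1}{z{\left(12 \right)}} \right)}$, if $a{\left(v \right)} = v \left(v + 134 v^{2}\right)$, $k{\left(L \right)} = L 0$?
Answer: $0$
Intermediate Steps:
$k{\left(L \right)} = 0$
$Y{\left(w,V \right)} = - \frac{3}{8}$ ($Y{\left(w,V \right)} = - \frac{1}{4} + \frac{1}{8} \left(-1\right) = - \frac{1}{4} - \frac{1}{8} = - \frac{3}{8}$)
$C{\left(Z \right)} = 0$ ($C{\left(Z \right)} = 0 \cdot 5 = 0$)
$C{\left(j{\left(Y{\left(6,4 \right)} \right)} \right)} a{\left(\frac{1}{z{\left(12 \right)}} \right)} = 0 \left(\frac{1}{12}\right)^{2} \left(1 + \frac{134}{12}\right) = 0 \frac{1 + 134 \cdot \frac{1}{12}}{144} = 0 \frac{1 + \frac{67}{6}}{144} = 0 \cdot \frac{1}{144} \cdot \frac{73}{6} = 0 \cdot \frac{73}{864} = 0$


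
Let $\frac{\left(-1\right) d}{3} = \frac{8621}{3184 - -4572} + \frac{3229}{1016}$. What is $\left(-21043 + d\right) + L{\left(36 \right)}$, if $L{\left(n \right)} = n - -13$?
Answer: $- \frac{41384036151}{1970024} \approx -21007.0$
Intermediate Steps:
$d = - \frac{25352295}{1970024}$ ($d = - 3 \left(\frac{8621}{3184 - -4572} + \frac{3229}{1016}\right) = - 3 \left(\frac{8621}{3184 + 4572} + 3229 \cdot \frac{1}{1016}\right) = - 3 \left(\frac{8621}{7756} + \frac{3229}{1016}\right) = \left(-3\right) \frac{8450765}{1970024} = - \frac{25352295}{1970024} \approx -12.869$)
$L{\left(n \right)} = 13 + n$ ($L{\left(n \right)} = n + \left(-23 + 36\right) = n + 13 = 13 + n$)
$\left(-21043 + d\right) + L{\left(36 \right)} = \left(-21043 - \frac{25352295}{1970024}\right) + \left(13 + 36\right) = - \frac{41480567327}{1970024} + 49 = - \frac{41384036151}{1970024}$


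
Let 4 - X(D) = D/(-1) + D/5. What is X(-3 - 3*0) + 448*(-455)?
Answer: -1019192/5 ≈ -2.0384e+5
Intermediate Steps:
X(D) = 4 + 4*D/5 (X(D) = 4 - (D/(-1) + D/5) = 4 - (D*(-1) + D*(⅕)) = 4 - (-D + D/5) = 4 - (-4)*D/5 = 4 + 4*D/5)
X(-3 - 3*0) + 448*(-455) = (4 + 4*(-3 - 3*0)/5) + 448*(-455) = (4 + 4*(-3 + 0)/5) - 203840 = (4 + (⅘)*(-3)) - 203840 = (4 - 12/5) - 203840 = 8/5 - 203840 = -1019192/5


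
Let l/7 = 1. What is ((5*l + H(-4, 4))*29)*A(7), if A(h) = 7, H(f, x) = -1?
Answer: 6902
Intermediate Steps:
l = 7 (l = 7*1 = 7)
((5*l + H(-4, 4))*29)*A(7) = ((5*7 - 1)*29)*7 = ((35 - 1)*29)*7 = (34*29)*7 = 986*7 = 6902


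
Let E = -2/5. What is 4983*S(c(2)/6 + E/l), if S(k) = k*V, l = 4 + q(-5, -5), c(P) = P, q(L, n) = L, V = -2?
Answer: -36542/5 ≈ -7308.4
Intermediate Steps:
l = -1 (l = 4 - 5 = -1)
E = -2/5 (E = -2*1/5 = -2/5 ≈ -0.40000)
S(k) = -2*k (S(k) = k*(-2) = -2*k)
4983*S(c(2)/6 + E/l) = 4983*(-2*(2/6 - 2/5/(-1))) = 4983*(-2*(2*(1/6) - 2/5*(-1))) = 4983*(-2*(1/3 + 2/5)) = 4983*(-2*11/15) = 4983*(-22/15) = -36542/5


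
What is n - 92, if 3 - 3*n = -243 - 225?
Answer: 65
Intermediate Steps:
n = 157 (n = 1 - (-243 - 225)/3 = 1 - ⅓*(-468) = 1 + 156 = 157)
n - 92 = 157 - 92 = 65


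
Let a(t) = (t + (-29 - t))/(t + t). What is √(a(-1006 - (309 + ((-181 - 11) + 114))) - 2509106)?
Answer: I*√15357424803910/2474 ≈ 1584.0*I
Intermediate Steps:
a(t) = -29/(2*t) (a(t) = -29*1/(2*t) = -29/(2*t))
√(a(-1006 - (309 + ((-181 - 11) + 114))) - 2509106) = √(-29/(2*(-1006 - (309 + ((-181 - 11) + 114)))) - 2509106) = √(-29/(2*(-1006 - (309 + (-192 + 114)))) - 2509106) = √(-29/(2*(-1006 - (309 - 78))) - 2509106) = √(-29/(2*(-1006 - 1*231)) - 2509106) = √(-29/(2*(-1006 - 231)) - 2509106) = √(-29/2/(-1237) - 2509106) = √(-29/2*(-1/1237) - 2509106) = √(29/2474 - 2509106) = √(-6207528215/2474) = I*√15357424803910/2474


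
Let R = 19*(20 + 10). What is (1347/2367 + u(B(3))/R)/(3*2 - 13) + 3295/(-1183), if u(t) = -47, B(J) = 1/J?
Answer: -506281831/177343530 ≈ -2.8548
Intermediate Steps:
R = 570 (R = 19*30 = 570)
(1347/2367 + u(B(3))/R)/(3*2 - 13) + 3295/(-1183) = (1347/2367 - 47/570)/(3*2 - 13) + 3295/(-1183) = (1347*(1/2367) - 47*1/570)/(6 - 13) + 3295*(-1/1183) = (449/789 - 47/570)/(-7) - 3295/1183 = (72949/149910)*(-1/7) - 3295/1183 = -72949/1049370 - 3295/1183 = -506281831/177343530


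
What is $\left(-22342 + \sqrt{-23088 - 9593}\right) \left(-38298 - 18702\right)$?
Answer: $1273494000 - 57000 i \sqrt{32681} \approx 1.2735 \cdot 10^{9} - 1.0304 \cdot 10^{7} i$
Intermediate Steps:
$\left(-22342 + \sqrt{-23088 - 9593}\right) \left(-38298 - 18702\right) = \left(-22342 + \sqrt{-32681}\right) \left(-38298 - 18702\right) = \left(-22342 + i \sqrt{32681}\right) \left(-57000\right) = 1273494000 - 57000 i \sqrt{32681}$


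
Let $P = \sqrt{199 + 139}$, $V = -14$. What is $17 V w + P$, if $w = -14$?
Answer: $3332 + 13 \sqrt{2} \approx 3350.4$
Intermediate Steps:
$P = 13 \sqrt{2}$ ($P = \sqrt{338} = 13 \sqrt{2} \approx 18.385$)
$17 V w + P = 17 \left(-14\right) \left(-14\right) + 13 \sqrt{2} = \left(-238\right) \left(-14\right) + 13 \sqrt{2} = 3332 + 13 \sqrt{2}$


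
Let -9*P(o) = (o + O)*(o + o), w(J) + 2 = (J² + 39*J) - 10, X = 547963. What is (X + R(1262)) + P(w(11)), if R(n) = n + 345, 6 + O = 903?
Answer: 3402070/9 ≈ 3.7801e+5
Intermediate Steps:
O = 897 (O = -6 + 903 = 897)
R(n) = 345 + n
w(J) = -12 + J² + 39*J (w(J) = -2 + ((J² + 39*J) - 10) = -2 + (-10 + J² + 39*J) = -12 + J² + 39*J)
P(o) = -2*o*(897 + o)/9 (P(o) = -(o + 897)*(o + o)/9 = -(897 + o)*2*o/9 = -2*o*(897 + o)/9)
(X + R(1262)) + P(w(11)) = (547963 + (345 + 1262)) - 2*(-12 + 11² + 39*11)*(897 + (-12 + 11² + 39*11))/9 = (547963 + 1607) - 2*(-12 + 121 + 429)*(897 + (-12 + 121 + 429))/9 = 549570 - 2/9*538*(897 + 538) = 549570 - 2/9*538*1435 = 549570 - 1544060/9 = 3402070/9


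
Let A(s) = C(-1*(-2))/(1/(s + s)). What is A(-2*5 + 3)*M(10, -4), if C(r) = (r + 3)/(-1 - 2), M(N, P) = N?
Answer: 700/3 ≈ 233.33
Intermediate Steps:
C(r) = -1 - r/3 (C(r) = (3 + r)/(-3) = (3 + r)*(-1/3) = -1 - r/3)
A(s) = -10*s/3 (A(s) = (-1 - (-1)*(-2)/3)/(1/(s + s)) = (-1 - 1/3*2)/(1/(2*s)) = (-1 - 2/3)/((1/(2*s))) = -10*s/3)
A(-2*5 + 3)*M(10, -4) = -10*(-2*5 + 3)/3*10 = -10*(-10 + 3)/3*10 = -10/3*(-7)*10 = (70/3)*10 = 700/3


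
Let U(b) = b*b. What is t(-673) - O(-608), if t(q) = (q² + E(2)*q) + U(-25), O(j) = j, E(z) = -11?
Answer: 461565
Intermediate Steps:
U(b) = b²
t(q) = 625 + q² - 11*q (t(q) = (q² - 11*q) + (-25)² = (q² - 11*q) + 625 = 625 + q² - 11*q)
t(-673) - O(-608) = (625 + (-673)² - 11*(-673)) - 1*(-608) = (625 + 452929 + 7403) + 608 = 460957 + 608 = 461565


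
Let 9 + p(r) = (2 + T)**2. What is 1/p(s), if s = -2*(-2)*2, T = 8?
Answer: 1/91 ≈ 0.010989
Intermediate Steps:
s = 8 (s = 4*2 = 8)
p(r) = 91 (p(r) = -9 + (2 + 8)**2 = -9 + 10**2 = -9 + 100 = 91)
1/p(s) = 1/91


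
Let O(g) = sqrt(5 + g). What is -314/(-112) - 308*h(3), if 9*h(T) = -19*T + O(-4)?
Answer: 967301/504 ≈ 1919.2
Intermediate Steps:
h(T) = 1/9 - 19*T/9 (h(T) = (-19*T + sqrt(5 - 4))/9 = (-19*T + sqrt(1))/9 = (-19*T + 1)/9 = (1 - 19*T)/9 = 1/9 - 19*T/9)
-314/(-112) - 308*h(3) = -314/(-112) - 308*(1/9 - 19/9*3) = -314*(-1/112) - 308*(1/9 - 19/3) = 157/56 - 308*(-56/9) = 157/56 + 17248/9 = 967301/504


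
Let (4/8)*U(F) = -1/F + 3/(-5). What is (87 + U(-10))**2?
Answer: 7396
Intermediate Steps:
U(F) = -6/5 - 2/F (U(F) = 2*(-1/F + 3/(-5)) = 2*(-1/F + 3*(-1/5)) = 2*(-1/F - 3/5) = 2*(-3/5 - 1/F) = -6/5 - 2/F)
(87 + U(-10))**2 = (87 + (-6/5 - 2/(-10)))**2 = (87 + (-6/5 - 2*(-1/10)))**2 = (87 + (-6/5 + 1/5))**2 = (87 - 1)**2 = 86**2 = 7396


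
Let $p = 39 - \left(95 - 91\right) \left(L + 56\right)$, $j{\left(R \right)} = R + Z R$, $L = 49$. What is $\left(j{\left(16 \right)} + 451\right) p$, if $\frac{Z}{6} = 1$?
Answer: $-214503$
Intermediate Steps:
$Z = 6$ ($Z = 6 \cdot 1 = 6$)
$j{\left(R \right)} = 7 R$ ($j{\left(R \right)} = R + 6 R = 7 R$)
$p = -381$ ($p = 39 - \left(95 - 91\right) \left(49 + 56\right) = 39 - 4 \cdot 105 = 39 - 420 = -381$)
$\left(j{\left(16 \right)} + 451\right) p = \left(7 \cdot 16 + 451\right) \left(-381\right) = \left(112 + 451\right) \left(-381\right) = 563 \left(-381\right) = -214503$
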